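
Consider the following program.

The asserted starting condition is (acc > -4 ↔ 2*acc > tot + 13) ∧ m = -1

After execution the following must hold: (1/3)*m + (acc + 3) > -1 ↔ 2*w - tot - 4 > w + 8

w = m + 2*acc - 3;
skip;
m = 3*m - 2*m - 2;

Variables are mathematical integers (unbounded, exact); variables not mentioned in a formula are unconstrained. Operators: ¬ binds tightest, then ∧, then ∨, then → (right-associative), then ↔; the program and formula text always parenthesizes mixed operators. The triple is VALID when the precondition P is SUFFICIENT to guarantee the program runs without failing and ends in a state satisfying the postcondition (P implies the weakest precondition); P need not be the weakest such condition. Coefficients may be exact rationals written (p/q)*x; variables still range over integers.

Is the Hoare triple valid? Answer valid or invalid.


Working backward. After the program, the postcondition (1/3)*m + (acc + 3) > -1 ↔ 2*w - tot - 4 > w + 8 must hold; in canonical form it is acc + (1/3)*m > -4 ↔ w > tot + 12.
Before m := 3*m - 2*m - 2: acc + (1/3)*m > -10/3 ↔ w > tot + 12
Before skip: acc + (1/3)*m > -10/3 ↔ w > tot + 12
Before w := m + 2*acc - 3: acc + (1/3)*m > -10/3 ↔ 2*acc + m > tot + 15
The weakest precondition is acc + (1/3)*m > -10/3 ↔ 2*acc + m > tot + 15.
Check whether (acc > -4 ↔ 2*acc > tot + 13) ∧ m = -1 implies it.
Countermodel: at the initial state acc = -3, m = -1, tot = -23, the precondition holds but the weakest precondition fails.
Answer: invalid


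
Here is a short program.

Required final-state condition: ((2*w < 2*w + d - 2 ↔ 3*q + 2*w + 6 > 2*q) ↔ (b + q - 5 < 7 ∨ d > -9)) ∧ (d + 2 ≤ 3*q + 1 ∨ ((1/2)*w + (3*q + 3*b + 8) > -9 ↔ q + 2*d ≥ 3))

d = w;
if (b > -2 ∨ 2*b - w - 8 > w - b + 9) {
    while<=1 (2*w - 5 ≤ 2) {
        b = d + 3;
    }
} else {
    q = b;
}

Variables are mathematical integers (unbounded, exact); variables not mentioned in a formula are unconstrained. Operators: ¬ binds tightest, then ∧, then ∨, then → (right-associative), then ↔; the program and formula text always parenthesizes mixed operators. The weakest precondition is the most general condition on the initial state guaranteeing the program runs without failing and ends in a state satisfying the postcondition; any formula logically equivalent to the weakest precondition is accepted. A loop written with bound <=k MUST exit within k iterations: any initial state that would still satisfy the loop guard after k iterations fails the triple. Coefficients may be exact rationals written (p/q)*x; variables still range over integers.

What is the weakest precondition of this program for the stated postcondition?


Working backward. After the program, the postcondition ((2*w < 2*w + d - 2 ↔ 3*q + 2*w + 6 > 2*q) ↔ (b + q - 5 < 7 ∨ d > -9)) ∧ (d + 2 ≤ 3*q + 1 ∨ ((1/2)*w + (3*q + 3*b + 8) > -9 ↔ q + 2*d ≥ 3)) must hold; in canonical form it is ((d > 2 ↔ q + 2*w > -6) ↔ (b + q < 12 ∨ d > -9)) ∧ (d ≤ 3*q - 1 ∨ (3*b + 3*q + (1/2)*w > -17 ↔ 2*d + q ≥ 3)).
Then branch requires (2*w ≤ 7 → ((¬(2*w ≤ 7)) ∧ ((d > 2 ↔ q + 2*w > -6) ↔ (d + q < 9 ∨ d > -9)) ∧ (d ≤ 3*q - 1 ∨ (3*d + 3*q + (1/2)*w > -26 ↔ 2*d + q ≥ 3)))) ∧ ((¬(2*w ≤ 7)) → (((d > 2 ↔ q + 2*w > -6) ↔ (b + q < 12 ∨ d > -9)) ∧ (d ≤ 3*q - 1 ∨ (3*b + 3*q + (1/2)*w > -17 ↔ 2*d + q ≥ 3)))); else branch requires ((d > 2 ↔ b + 2*w > -6) ↔ (2*b < 12 ∨ d > -9)) ∧ (d ≤ 3*b - 1 ∨ (6*b + (1/2)*w > -17 ↔ b + 2*d ≥ 3)).
Before the if: ((b > -2 ∨ 3*b > 2*w + 17) → ((2*w ≤ 7 → ((¬(2*w ≤ 7)) ∧ ((d > 2 ↔ q + 2*w > -6) ↔ (d + q < 9 ∨ d > -9)) ∧ (d ≤ 3*q - 1 ∨ (3*d + 3*q + (1/2)*w > -26 ↔ 2*d + q ≥ 3)))) ∧ ((¬(2*w ≤ 7)) → (((d > 2 ↔ q + 2*w > -6) ↔ (b + q < 12 ∨ d > -9)) ∧ (d ≤ 3*q - 1 ∨ (3*b + 3*q + (1/2)*w > -17 ↔ 2*d + q ≥ 3)))))) ∧ ((¬(b > -2 ∨ 3*b > 2*w + 17)) → (((d > 2 ↔ b + 2*w > -6) ↔ (2*b < 12 ∨ d > -9)) ∧ (d ≤ 3*b - 1 ∨ (6*b + (1/2)*w > -17 ↔ b + 2*d ≥ 3))))
Before d := w: ((b > -2 ∨ 3*b > 2*w + 17) → ((2*w ≤ 7 → ((¬(2*w ≤ 7)) ∧ ((w > 2 ↔ q + 2*w > -6) ↔ (q + w < 9 ∨ w > -9)) ∧ (w ≤ 3*q - 1 ∨ (3*q + (7/2)*w > -26 ↔ q + 2*w ≥ 3)))) ∧ ((¬(2*w ≤ 7)) → (((w > 2 ↔ q + 2*w > -6) ↔ (b + q < 12 ∨ w > -9)) ∧ (w ≤ 3*q - 1 ∨ (3*b + 3*q + (1/2)*w > -17 ↔ q + 2*w ≥ 3)))))) ∧ ((¬(b > -2 ∨ 3*b > 2*w + 17)) → (((w > 2 ↔ b + 2*w > -6) ↔ (2*b < 12 ∨ w > -9)) ∧ (w ≤ 3*b - 1 ∨ (6*b + (1/2)*w > -17 ↔ b + 2*w ≥ 3))))
Answer: WP = ((b > -2 ∨ 3*b > 2*w + 17) → ((2*w ≤ 7 → ((¬(2*w ≤ 7)) ∧ ((w > 2 ↔ q + 2*w > -6) ↔ (q + w < 9 ∨ w > -9)) ∧ (w ≤ 3*q - 1 ∨ (3*q + (7/2)*w > -26 ↔ q + 2*w ≥ 3)))) ∧ ((¬(2*w ≤ 7)) → (((w > 2 ↔ q + 2*w > -6) ↔ (b + q < 12 ∨ w > -9)) ∧ (w ≤ 3*q - 1 ∨ (3*b + 3*q + (1/2)*w > -17 ↔ q + 2*w ≥ 3)))))) ∧ ((¬(b > -2 ∨ 3*b > 2*w + 17)) → (((w > 2 ↔ b + 2*w > -6) ↔ (2*b < 12 ∨ w > -9)) ∧ (w ≤ 3*b - 1 ∨ (6*b + (1/2)*w > -17 ↔ b + 2*w ≥ 3))))


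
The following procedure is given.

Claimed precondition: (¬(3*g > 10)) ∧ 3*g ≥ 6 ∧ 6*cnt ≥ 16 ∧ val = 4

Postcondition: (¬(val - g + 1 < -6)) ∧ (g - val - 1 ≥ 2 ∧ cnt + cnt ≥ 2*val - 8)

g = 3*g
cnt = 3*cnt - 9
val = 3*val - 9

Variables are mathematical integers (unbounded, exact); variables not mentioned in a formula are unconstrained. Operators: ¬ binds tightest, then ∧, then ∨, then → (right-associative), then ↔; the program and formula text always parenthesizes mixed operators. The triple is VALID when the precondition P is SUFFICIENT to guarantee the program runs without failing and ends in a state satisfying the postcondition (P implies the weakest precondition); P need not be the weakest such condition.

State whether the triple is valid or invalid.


Working backward. After the program, the postcondition (¬(val - g + 1 < -6)) ∧ (g - val - 1 ≥ 2 ∧ cnt + cnt ≥ 2*val - 8) must hold; in canonical form it is (¬(val < g - 7)) ∧ g ≥ val + 3 ∧ 2*cnt ≥ 2*val - 8.
Before val := 3*val - 9: (¬(3*val < g + 2)) ∧ g ≥ 3*val - 6 ∧ 2*cnt ≥ 6*val - 26
Before cnt := 3*cnt - 9: (¬(3*val < g + 2)) ∧ g ≥ 3*val - 6 ∧ 6*cnt ≥ 6*val - 8
Before g := 3*g: (¬(3*val < 3*g + 2)) ∧ 3*g ≥ 3*val - 6 ∧ 6*cnt ≥ 6*val - 8
The weakest precondition is (¬(3*val < 3*g + 2)) ∧ 3*g ≥ 3*val - 6 ∧ 6*cnt ≥ 6*val - 8.
Check whether (¬(3*g > 10)) ∧ 3*g ≥ 6 ∧ 6*cnt ≥ 16 ∧ val = 4 implies it.
Every state satisfying the precondition satisfies the weakest precondition: the implication holds.
Answer: valid


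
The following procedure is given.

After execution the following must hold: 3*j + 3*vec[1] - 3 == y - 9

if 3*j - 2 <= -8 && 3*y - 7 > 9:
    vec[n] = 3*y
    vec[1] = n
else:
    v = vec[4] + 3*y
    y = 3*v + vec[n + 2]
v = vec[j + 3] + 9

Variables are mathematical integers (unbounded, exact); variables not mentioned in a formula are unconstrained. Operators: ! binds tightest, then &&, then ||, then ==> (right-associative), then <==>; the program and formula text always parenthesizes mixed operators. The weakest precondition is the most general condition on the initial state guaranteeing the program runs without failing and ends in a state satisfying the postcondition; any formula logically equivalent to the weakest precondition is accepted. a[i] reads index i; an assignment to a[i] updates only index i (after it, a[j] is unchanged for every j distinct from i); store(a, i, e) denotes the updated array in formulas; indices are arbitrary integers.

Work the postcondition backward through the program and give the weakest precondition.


Working backward. After the program, the postcondition 3*j + 3*vec[1] - 3 == y - 9 must hold; in canonical form it is 3*vec[1] + 3*j == y - 6.
Before v := vec[j + 3] + 9: 3*vec[1] + 3*j == y - 6
Then branch requires 3*j + 3*n == y - 6; else branch requires 3*vec[1] + 3*j == vec[n + 2] + 3*vec[4] + 9*y - 6.
Before the if: ((3*j <= -6 && 3*y > 16) ==> 3*j + 3*n == y - 6) && ((!(3*j <= -6 && 3*y > 16)) ==> 3*vec[1] + 3*j == vec[n + 2] + 3*vec[4] + 9*y - 6)
Answer: WP = ((3*j <= -6 && 3*y > 16) ==> 3*j + 3*n == y - 6) && ((!(3*j <= -6 && 3*y > 16)) ==> 3*vec[1] + 3*j == vec[n + 2] + 3*vec[4] + 9*y - 6)


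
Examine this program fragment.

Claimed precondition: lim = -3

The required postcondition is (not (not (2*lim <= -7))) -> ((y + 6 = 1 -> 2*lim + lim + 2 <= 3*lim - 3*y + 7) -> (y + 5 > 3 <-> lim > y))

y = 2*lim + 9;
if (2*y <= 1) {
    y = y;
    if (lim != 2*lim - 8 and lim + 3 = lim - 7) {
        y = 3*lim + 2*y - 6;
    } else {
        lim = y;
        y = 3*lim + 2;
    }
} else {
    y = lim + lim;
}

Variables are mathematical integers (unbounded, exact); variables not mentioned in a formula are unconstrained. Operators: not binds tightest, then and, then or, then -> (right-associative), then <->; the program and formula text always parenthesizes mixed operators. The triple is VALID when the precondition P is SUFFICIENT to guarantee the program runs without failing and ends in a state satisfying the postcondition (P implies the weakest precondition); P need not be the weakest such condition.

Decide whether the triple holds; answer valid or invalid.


Working backward. After the program, the postcondition (not (not (2*lim <= -7))) -> ((y + 6 = 1 -> 2*lim + lim + 2 <= 3*lim - 3*y + 7) -> (y + 5 > 3 <-> lim > y)) must hold; in canonical form it is 2*lim <= -7 -> ((y = -5 -> 3*y <= 5) -> (y > -2 <-> lim > y)).
Then branch requires 2*y <= -7 -> ((3*y = -7 -> 9*y <= -1) -> (3*y > -4 <-> 2*y < -2)); else branch requires 2*lim <= -7 -> ((2*lim = -5 -> 6*lim <= 5) -> (2*lim > -2 <-> lim < 0)).
Before the if: (2*y <= 1 -> (2*y <= -7 -> ((3*y = -7 -> 9*y <= -1) -> (3*y > -4 <-> 2*y < -2)))) and ((not (2*y <= 1)) -> (2*lim <= -7 -> ((2*lim = -5 -> 6*lim <= 5) -> (2*lim > -2 <-> lim < 0))))
Before y := 2*lim + 9: (4*lim <= -17 -> (4*lim <= -25 -> ((6*lim = -34 -> 18*lim <= -82) -> (6*lim > -31 <-> 4*lim < -20)))) and ((not (4*lim <= -17)) -> (2*lim <= -7 -> ((2*lim = -5 -> 6*lim <= 5) -> (2*lim > -2 <-> lim < 0))))
The weakest precondition is (4*lim <= -17 -> (4*lim <= -25 -> ((6*lim = -34 -> 18*lim <= -82) -> (6*lim > -31 <-> 4*lim < -20)))) and ((not (4*lim <= -17)) -> (2*lim <= -7 -> ((2*lim = -5 -> 6*lim <= 5) -> (2*lim > -2 <-> lim < 0)))).
Check whether lim = -3 implies it.
Every state satisfying the precondition satisfies the weakest precondition: the implication holds.
Answer: valid


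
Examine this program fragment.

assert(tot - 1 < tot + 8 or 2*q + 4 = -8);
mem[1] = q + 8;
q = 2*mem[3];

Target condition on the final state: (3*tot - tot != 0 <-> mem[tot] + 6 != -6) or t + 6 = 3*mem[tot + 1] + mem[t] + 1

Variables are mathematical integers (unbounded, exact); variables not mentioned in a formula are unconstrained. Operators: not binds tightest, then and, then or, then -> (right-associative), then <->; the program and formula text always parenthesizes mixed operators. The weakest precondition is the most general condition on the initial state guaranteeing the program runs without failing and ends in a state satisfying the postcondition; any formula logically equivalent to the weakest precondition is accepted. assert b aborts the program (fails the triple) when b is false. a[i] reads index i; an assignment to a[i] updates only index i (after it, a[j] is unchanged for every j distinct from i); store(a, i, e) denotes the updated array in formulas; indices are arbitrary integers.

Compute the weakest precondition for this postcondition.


Working backward. After the program, the postcondition (3*tot - tot != 0 <-> mem[tot] + 6 != -6) or t + 6 = 3*mem[tot + 1] + mem[t] + 1 must hold; in canonical form it is (2*tot != 0 <-> mem[tot] != -12) or t = 3*mem[tot + 1] + mem[t] - 5.
Before q := 2*mem[3]: (2*tot != 0 <-> mem[tot] != -12) or t = 3*mem[tot + 1] + mem[t] - 5
Before mem[1] := q + 8: (2*tot != 0 <-> store(mem, 1, q + 8)[tot] != -12) or t = 3*store(mem, 1, q + 8)[tot + 1] + store(mem, 1, q + 8)[t] - 5
Before assert tot - 1 < tot + 8 or 2*q + 4 = -8: (2*tot != 0 <-> store(mem, 1, q + 8)[tot] != -12) or t = 3*store(mem, 1, q + 8)[tot + 1] + store(mem, 1, q + 8)[t] - 5
Answer: WP = (2*tot != 0 <-> store(mem, 1, q + 8)[tot] != -12) or t = 3*store(mem, 1, q + 8)[tot + 1] + store(mem, 1, q + 8)[t] - 5


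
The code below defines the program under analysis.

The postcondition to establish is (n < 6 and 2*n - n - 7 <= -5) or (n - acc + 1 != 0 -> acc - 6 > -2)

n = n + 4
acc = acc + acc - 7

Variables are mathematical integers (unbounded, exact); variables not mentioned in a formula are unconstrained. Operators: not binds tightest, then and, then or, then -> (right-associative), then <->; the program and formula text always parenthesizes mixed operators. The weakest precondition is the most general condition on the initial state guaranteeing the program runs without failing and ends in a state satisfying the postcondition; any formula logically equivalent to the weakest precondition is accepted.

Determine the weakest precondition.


Working backward. After the program, the postcondition (n < 6 and 2*n - n - 7 <= -5) or (n - acc + 1 != 0 -> acc - 6 > -2) must hold; in canonical form it is (n < 6 and n <= 2) or (n != acc - 1 -> acc > 4).
Before acc := acc + acc - 7: (n < 6 and n <= 2) or (n != 2*acc - 8 -> 2*acc > 11)
Before n := n + 4: (n < 2 and n <= -2) or (n != 2*acc - 12 -> 2*acc > 11)
Answer: WP = (n < 2 and n <= -2) or (n != 2*acc - 12 -> 2*acc > 11)


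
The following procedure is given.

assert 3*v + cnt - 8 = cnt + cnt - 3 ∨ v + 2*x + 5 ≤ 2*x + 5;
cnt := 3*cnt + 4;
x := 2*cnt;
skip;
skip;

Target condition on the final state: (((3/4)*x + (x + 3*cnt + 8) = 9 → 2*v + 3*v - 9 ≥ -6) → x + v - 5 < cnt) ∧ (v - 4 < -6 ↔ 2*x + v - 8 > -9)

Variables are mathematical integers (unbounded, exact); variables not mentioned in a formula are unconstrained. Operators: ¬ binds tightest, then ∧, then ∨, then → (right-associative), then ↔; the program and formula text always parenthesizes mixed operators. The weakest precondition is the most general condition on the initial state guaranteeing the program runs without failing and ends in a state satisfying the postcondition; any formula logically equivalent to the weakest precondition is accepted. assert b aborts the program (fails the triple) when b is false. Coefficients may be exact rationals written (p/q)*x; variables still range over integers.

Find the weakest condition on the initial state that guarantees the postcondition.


Working backward. After the program, the postcondition (((3/4)*x + (x + 3*cnt + 8) = 9 → 2*v + 3*v - 9 ≥ -6) → x + v - 5 < cnt) ∧ (v - 4 < -6 ↔ 2*x + v - 8 > -9) must hold; in canonical form it is ((3*cnt + (7/4)*x = 1 → 5*v ≥ 3) → v + x < cnt + 5) ∧ (v < -2 ↔ v + 2*x > -1).
Before skip: ((3*cnt + (7/4)*x = 1 → 5*v ≥ 3) → v + x < cnt + 5) ∧ (v < -2 ↔ v + 2*x > -1)
Before skip: ((3*cnt + (7/4)*x = 1 → 5*v ≥ 3) → v + x < cnt + 5) ∧ (v < -2 ↔ v + 2*x > -1)
Before x := 2*cnt: (((13/2)*cnt = 1 → 5*v ≥ 3) → cnt + v < 5) ∧ (v < -2 ↔ 4*cnt + v > -1)
Before cnt := 3*cnt + 4: (((39/2)*cnt = -25 → 5*v ≥ 3) → 3*cnt + v < 1) ∧ (v < -2 ↔ 12*cnt + v > -17)
Before assert 3*v + cnt - 8 = cnt + cnt - 3 ∨ v + 2*x + 5 ≤ 2*x + 5: (3*v = cnt + 5 ∨ v ≤ 0) ∧ (((39/2)*cnt = -25 → 5*v ≥ 3) → 3*cnt + v < 1) ∧ (v < -2 ↔ 12*cnt + v > -17)
Answer: WP = (3*v = cnt + 5 ∨ v ≤ 0) ∧ (((39/2)*cnt = -25 → 5*v ≥ 3) → 3*cnt + v < 1) ∧ (v < -2 ↔ 12*cnt + v > -17)


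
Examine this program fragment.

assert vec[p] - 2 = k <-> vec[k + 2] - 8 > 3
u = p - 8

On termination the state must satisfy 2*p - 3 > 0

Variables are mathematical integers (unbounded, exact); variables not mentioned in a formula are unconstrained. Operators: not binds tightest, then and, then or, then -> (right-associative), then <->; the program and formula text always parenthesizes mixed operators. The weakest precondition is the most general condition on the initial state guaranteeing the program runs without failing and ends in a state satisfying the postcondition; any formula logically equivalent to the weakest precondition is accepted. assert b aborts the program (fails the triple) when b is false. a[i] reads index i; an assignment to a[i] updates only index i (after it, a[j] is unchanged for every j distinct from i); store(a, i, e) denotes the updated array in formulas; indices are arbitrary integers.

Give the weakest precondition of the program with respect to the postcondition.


Working backward. After the program, the postcondition 2*p - 3 > 0 must hold; in canonical form it is 2*p > 3.
Before u := p - 8: 2*p > 3
Before assert vec[p] - 2 = k <-> vec[k + 2] - 8 > 3: (vec[p] = k + 2 <-> vec[k + 2] > 11) and 2*p > 3
Answer: WP = (vec[p] = k + 2 <-> vec[k + 2] > 11) and 2*p > 3


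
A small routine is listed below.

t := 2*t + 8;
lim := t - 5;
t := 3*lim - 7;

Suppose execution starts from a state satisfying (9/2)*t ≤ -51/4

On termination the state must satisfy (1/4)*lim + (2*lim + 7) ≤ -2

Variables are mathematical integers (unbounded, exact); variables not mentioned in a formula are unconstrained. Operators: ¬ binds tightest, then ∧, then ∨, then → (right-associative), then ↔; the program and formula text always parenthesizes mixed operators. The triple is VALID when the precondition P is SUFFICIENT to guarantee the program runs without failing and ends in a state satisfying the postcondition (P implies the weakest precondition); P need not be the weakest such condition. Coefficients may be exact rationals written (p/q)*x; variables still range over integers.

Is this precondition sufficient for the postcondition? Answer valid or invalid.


Working backward. After the program, the postcondition (1/4)*lim + (2*lim + 7) ≤ -2 must hold; in canonical form it is (9/4)*lim ≤ -9.
Before t := 3*lim - 7: (9/4)*lim ≤ -9
Before lim := t - 5: (9/4)*t ≤ 9/4
Before t := 2*t + 8: (9/2)*t ≤ -63/4
The weakest precondition is (9/2)*t ≤ -63/4.
Check whether (9/2)*t ≤ -51/4 implies it.
Countermodel: at the initial state t = -3, the precondition holds but the weakest precondition fails.
Answer: invalid


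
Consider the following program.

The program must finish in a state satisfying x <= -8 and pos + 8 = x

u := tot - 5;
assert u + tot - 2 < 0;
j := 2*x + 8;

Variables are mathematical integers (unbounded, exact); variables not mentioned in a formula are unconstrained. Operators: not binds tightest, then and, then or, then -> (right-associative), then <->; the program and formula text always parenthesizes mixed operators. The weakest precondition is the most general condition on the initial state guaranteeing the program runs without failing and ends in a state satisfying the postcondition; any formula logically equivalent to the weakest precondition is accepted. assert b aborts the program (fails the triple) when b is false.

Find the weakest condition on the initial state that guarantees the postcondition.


Working backward. After the program, the postcondition x <= -8 and pos + 8 = x must hold; in canonical form it is x <= -8 and pos = x - 8.
Before j := 2*x + 8: x <= -8 and pos = x - 8
Before assert u + tot - 2 < 0: tot + u < 2 and x <= -8 and pos = x - 8
Before u := tot - 5: 2*tot < 7 and x <= -8 and pos = x - 8
Answer: WP = 2*tot < 7 and x <= -8 and pos = x - 8


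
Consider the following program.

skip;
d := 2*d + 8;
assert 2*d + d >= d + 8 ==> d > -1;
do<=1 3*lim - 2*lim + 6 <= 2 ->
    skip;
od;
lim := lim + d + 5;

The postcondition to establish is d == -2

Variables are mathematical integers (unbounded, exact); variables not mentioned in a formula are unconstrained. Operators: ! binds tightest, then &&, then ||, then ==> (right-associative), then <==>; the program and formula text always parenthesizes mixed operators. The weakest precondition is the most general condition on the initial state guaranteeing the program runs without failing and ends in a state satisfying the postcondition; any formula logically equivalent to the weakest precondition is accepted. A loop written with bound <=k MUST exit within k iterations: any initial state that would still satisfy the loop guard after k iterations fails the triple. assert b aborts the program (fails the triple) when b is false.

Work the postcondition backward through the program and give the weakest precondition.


Working backward. After the program, d == -2 must hold.
Before lim := lim + d + 5: d == -2
Before the loop (bound <=1), unroll the exhaustion recursion (WP_0 = exit-now case; WP_j = one more guarded iteration, up to j = 1):
  WP_0: (!(lim <= -4)) && d == -2
  WP_1: (lim <= -4 ==> ((!(lim <= -4)) && d == -2)) && ((!(lim <= -4)) ==> d == -2)
So before the loop: (lim <= -4 ==> ((!(lim <= -4)) && d == -2)) && ((!(lim <= -4)) ==> d == -2)
Before assert 2*d + d >= d + 8 ==> d > -1: (2*d >= 8 ==> d > -1) && (lim <= -4 ==> ((!(lim <= -4)) && d == -2)) && ((!(lim <= -4)) ==> d == -2)
Before d := 2*d + 8: (4*d >= -8 ==> 2*d > -9) && (lim <= -4 ==> ((!(lim <= -4)) && 2*d == -10)) && ((!(lim <= -4)) ==> 2*d == -10)
Before skip: (4*d >= -8 ==> 2*d > -9) && (lim <= -4 ==> ((!(lim <= -4)) && 2*d == -10)) && ((!(lim <= -4)) ==> 2*d == -10)
Answer: WP = (4*d >= -8 ==> 2*d > -9) && (lim <= -4 ==> ((!(lim <= -4)) && 2*d == -10)) && ((!(lim <= -4)) ==> 2*d == -10)


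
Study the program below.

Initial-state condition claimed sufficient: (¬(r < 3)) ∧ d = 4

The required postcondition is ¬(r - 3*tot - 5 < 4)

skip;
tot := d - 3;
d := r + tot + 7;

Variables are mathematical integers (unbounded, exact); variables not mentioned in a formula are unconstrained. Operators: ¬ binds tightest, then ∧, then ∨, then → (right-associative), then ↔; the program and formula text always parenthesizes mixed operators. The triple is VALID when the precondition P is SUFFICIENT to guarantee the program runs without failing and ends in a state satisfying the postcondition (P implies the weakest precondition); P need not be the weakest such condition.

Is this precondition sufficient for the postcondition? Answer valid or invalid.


Working backward. After the program, the postcondition ¬(r - 3*tot - 5 < 4) must hold; in canonical form it is ¬(r < 3*tot + 9).
Before d := r + tot + 7: ¬(r < 3*tot + 9)
Before tot := d - 3: ¬(r < 3*d)
Before skip: ¬(r < 3*d)
The weakest precondition is ¬(r < 3*d).
Check whether (¬(r < 3)) ∧ d = 4 implies it.
Countermodel: at the initial state d = 4, r = 3, the precondition holds but the weakest precondition fails.
Answer: invalid


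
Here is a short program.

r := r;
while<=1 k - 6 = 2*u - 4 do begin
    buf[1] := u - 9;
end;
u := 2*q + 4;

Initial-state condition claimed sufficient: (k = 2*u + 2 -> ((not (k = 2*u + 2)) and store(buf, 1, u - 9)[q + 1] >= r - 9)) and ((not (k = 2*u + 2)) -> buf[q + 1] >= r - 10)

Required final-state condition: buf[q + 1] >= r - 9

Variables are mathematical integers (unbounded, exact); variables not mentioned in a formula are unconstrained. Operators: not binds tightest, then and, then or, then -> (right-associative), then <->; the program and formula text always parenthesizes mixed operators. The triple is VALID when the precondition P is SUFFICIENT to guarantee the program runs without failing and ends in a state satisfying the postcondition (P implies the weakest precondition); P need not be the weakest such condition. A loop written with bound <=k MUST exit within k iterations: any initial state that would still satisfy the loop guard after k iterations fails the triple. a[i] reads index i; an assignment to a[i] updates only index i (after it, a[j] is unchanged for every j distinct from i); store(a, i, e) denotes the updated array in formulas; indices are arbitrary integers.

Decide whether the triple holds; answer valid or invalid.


Working backward. After the program, buf[q + 1] >= r - 9 must hold.
Before u := 2*q + 4: buf[q + 1] >= r - 9
Before the loop (bound <=1), unroll the exhaustion recursion (WP_0 = exit-now case; WP_j = one more guarded iteration, up to j = 1):
  WP_0: (not (k = 2*u + 2)) and buf[q + 1] >= r - 9
  WP_1: (k = 2*u + 2 -> ((not (k = 2*u + 2)) and store(buf, 1, u - 9)[q + 1] >= r - 9)) and ((not (k = 2*u + 2)) -> buf[q + 1] >= r - 9)
So before the loop: (k = 2*u + 2 -> ((not (k = 2*u + 2)) and store(buf, 1, u - 9)[q + 1] >= r - 9)) and ((not (k = 2*u + 2)) -> buf[q + 1] >= r - 9)
Before r := r: (k = 2*u + 2 -> ((not (k = 2*u + 2)) and store(buf, 1, u - 9)[q + 1] >= r - 9)) and ((not (k = 2*u + 2)) -> buf[q + 1] >= r - 9)
The weakest precondition is (k = 2*u + 2 -> ((not (k = 2*u + 2)) and store(buf, 1, u - 9)[q + 1] >= r - 9)) and ((not (k = 2*u + 2)) -> buf[q + 1] >= r - 9).
Check whether (k = 2*u + 2 -> ((not (k = 2*u + 2)) and store(buf, 1, u - 9)[q + 1] >= r - 9)) and ((not (k = 2*u + 2)) -> buf[q + 1] >= r - 10) implies it.
Countermodel: at the initial state buf = {[0] = -10, [1] = -10, elsewhere -10}, k = 3, q = -1, r = 0, u = 0, the precondition holds but the weakest precondition fails.
Answer: invalid


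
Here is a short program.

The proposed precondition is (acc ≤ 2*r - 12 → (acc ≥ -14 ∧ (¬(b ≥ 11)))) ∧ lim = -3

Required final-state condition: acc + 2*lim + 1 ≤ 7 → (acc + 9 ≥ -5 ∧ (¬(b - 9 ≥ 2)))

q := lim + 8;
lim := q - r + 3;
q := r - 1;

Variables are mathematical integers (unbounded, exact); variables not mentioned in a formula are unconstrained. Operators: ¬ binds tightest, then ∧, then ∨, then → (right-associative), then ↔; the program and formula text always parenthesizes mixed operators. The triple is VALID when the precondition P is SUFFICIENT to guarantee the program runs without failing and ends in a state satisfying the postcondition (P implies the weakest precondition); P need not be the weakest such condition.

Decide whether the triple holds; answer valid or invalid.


Working backward. After the program, the postcondition acc + 2*lim + 1 ≤ 7 → (acc + 9 ≥ -5 ∧ (¬(b - 9 ≥ 2))) must hold; in canonical form it is acc + 2*lim ≤ 6 → (acc ≥ -14 ∧ (¬(b ≥ 11))).
Before q := r - 1: acc + 2*lim ≤ 6 → (acc ≥ -14 ∧ (¬(b ≥ 11)))
Before lim := q - r + 3: acc + 2*q ≤ 2*r → (acc ≥ -14 ∧ (¬(b ≥ 11)))
Before q := lim + 8: acc + 2*lim ≤ 2*r - 16 → (acc ≥ -14 ∧ (¬(b ≥ 11)))
The weakest precondition is acc + 2*lim ≤ 2*r - 16 → (acc ≥ -14 ∧ (¬(b ≥ 11))).
Check whether (acc ≤ 2*r - 12 → (acc ≥ -14 ∧ (¬(b ≥ 11)))) ∧ lim = -3 implies it.
Countermodel: at the initial state acc = -16, b = 10, lim = -3, r = -3, the precondition holds but the weakest precondition fails.
Answer: invalid


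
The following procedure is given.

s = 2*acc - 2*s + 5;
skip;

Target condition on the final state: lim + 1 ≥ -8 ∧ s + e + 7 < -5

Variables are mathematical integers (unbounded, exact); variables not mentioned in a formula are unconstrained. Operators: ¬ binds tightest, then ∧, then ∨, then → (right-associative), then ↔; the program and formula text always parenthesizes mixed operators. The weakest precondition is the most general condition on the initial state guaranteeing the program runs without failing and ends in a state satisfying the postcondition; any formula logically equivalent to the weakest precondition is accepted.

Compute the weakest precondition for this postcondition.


Working backward. After the program, the postcondition lim + 1 ≥ -8 ∧ s + e + 7 < -5 must hold; in canonical form it is lim ≥ -9 ∧ e + s < -12.
Before skip: lim ≥ -9 ∧ e + s < -12
Before s := 2*acc - 2*s + 5: lim ≥ -9 ∧ 2*acc + e < 2*s - 17
Answer: WP = lim ≥ -9 ∧ 2*acc + e < 2*s - 17


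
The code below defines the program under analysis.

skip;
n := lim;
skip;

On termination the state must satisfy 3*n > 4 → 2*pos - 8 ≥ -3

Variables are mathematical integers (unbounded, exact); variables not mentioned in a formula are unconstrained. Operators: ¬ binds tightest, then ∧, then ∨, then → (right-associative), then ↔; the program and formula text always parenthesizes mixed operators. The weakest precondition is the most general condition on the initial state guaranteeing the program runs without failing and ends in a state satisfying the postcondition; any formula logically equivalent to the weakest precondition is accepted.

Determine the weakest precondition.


Working backward. After the program, the postcondition 3*n > 4 → 2*pos - 8 ≥ -3 must hold; in canonical form it is 3*n > 4 → 2*pos ≥ 5.
Before skip: 3*n > 4 → 2*pos ≥ 5
Before n := lim: 3*lim > 4 → 2*pos ≥ 5
Before skip: 3*lim > 4 → 2*pos ≥ 5
Answer: WP = 3*lim > 4 → 2*pos ≥ 5


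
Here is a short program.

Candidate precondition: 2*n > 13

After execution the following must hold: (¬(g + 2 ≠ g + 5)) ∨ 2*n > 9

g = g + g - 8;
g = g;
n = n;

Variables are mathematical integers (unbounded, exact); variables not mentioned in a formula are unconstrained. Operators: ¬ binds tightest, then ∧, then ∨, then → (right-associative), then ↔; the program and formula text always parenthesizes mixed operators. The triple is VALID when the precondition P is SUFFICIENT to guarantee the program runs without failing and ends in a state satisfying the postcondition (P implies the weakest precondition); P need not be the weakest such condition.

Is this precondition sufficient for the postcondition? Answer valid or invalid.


Working backward. After the program, the postcondition (¬(g + 2 ≠ g + 5)) ∨ 2*n > 9 must hold; in canonical form it is 2*n > 9.
Before n := n: 2*n > 9
Before g := g: 2*n > 9
Before g := g + g - 8: 2*n > 9
The weakest precondition is 2*n > 9.
Check whether 2*n > 13 implies it.
Every state satisfying the precondition satisfies the weakest precondition: the implication holds.
Answer: valid


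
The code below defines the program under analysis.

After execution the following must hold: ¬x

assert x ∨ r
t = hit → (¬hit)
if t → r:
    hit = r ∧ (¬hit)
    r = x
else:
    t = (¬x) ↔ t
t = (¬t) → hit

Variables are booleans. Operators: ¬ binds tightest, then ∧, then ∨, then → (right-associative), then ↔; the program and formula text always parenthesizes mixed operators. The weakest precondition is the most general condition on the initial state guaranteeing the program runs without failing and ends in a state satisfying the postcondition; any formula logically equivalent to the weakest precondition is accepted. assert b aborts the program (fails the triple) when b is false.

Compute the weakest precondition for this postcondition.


Working backward. After the program, ¬x must hold.
Before t := (¬t) → hit: ¬x
Then branch requires ¬x; else branch requires ¬x.
Before the if: ((t → r) → (¬x)) ∧ ((¬(t → r)) → (¬x))
Before t := hit → (¬hit): (((hit → (¬hit)) → r) → (¬x)) ∧ ((¬((hit → (¬hit)) → r)) → (¬x))
Before assert x ∨ r: (x ∨ r) ∧ (((hit → (¬hit)) → r) → (¬x)) ∧ ((¬((hit → (¬hit)) → r)) → (¬x))
Answer: WP = (x ∨ r) ∧ (((hit → (¬hit)) → r) → (¬x)) ∧ ((¬((hit → (¬hit)) → r)) → (¬x))


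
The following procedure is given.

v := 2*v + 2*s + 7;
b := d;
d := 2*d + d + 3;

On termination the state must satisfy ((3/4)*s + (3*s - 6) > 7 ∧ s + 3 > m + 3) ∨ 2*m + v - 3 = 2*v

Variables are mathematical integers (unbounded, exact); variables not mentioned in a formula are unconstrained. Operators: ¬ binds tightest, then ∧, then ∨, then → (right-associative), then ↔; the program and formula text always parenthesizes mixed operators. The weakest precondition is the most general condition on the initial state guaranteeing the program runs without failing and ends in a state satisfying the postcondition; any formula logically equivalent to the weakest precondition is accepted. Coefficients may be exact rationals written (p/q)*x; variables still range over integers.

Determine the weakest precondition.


Working backward. After the program, the postcondition ((3/4)*s + (3*s - 6) > 7 ∧ s + 3 > m + 3) ∨ 2*m + v - 3 = 2*v must hold; in canonical form it is ((15/4)*s > 13 ∧ s > m) ∨ 2*m = v + 3.
Before d := 2*d + d + 3: ((15/4)*s > 13 ∧ s > m) ∨ 2*m = v + 3
Before b := d: ((15/4)*s > 13 ∧ s > m) ∨ 2*m = v + 3
Before v := 2*v + 2*s + 7: ((15/4)*s > 13 ∧ s > m) ∨ 2*m = 2*s + 2*v + 10
Answer: WP = ((15/4)*s > 13 ∧ s > m) ∨ 2*m = 2*s + 2*v + 10


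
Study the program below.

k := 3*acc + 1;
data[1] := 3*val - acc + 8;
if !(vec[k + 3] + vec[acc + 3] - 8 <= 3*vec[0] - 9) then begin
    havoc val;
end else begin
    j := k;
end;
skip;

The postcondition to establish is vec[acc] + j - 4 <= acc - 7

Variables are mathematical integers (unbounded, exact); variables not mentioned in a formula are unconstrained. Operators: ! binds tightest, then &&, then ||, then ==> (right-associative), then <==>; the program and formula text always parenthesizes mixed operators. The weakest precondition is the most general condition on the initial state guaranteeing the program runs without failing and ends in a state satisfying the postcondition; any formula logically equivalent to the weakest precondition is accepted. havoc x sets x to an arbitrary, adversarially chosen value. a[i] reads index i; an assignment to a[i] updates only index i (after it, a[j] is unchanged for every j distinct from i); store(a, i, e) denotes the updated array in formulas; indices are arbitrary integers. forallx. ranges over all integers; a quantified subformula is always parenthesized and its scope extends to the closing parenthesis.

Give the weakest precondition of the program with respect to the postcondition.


Working backward. After the program, the postcondition vec[acc] + j - 4 <= acc - 7 must hold; in canonical form it is vec[acc] + j <= acc - 3.
Before skip: vec[acc] + j <= acc - 3
Then branch requires vec[acc] + j <= acc - 3; else branch requires vec[acc] + k <= acc - 3.
Before the if: ((!(vec[acc + 3] + vec[k + 3] <= 3*vec[0] - 1)) ==> vec[acc] + j <= acc - 3) && (vec[acc + 3] + vec[k + 3] <= 3*vec[0] - 1 ==> vec[acc] + k <= acc - 3)
Before data[1] := 3*val - acc + 8: ((!(vec[acc + 3] + vec[k + 3] <= 3*vec[0] - 1)) ==> vec[acc] + j <= acc - 3) && (vec[acc + 3] + vec[k + 3] <= 3*vec[0] - 1 ==> vec[acc] + k <= acc - 3)
Before k := 3*acc + 1: ((!(vec[3*acc + 4] + vec[acc + 3] <= 3*vec[0] - 1)) ==> vec[acc] + j <= acc - 3) && (vec[3*acc + 4] + vec[acc + 3] <= 3*vec[0] - 1 ==> vec[acc] + 2*acc <= -4)
Answer: WP = ((!(vec[3*acc + 4] + vec[acc + 3] <= 3*vec[0] - 1)) ==> vec[acc] + j <= acc - 3) && (vec[3*acc + 4] + vec[acc + 3] <= 3*vec[0] - 1 ==> vec[acc] + 2*acc <= -4)


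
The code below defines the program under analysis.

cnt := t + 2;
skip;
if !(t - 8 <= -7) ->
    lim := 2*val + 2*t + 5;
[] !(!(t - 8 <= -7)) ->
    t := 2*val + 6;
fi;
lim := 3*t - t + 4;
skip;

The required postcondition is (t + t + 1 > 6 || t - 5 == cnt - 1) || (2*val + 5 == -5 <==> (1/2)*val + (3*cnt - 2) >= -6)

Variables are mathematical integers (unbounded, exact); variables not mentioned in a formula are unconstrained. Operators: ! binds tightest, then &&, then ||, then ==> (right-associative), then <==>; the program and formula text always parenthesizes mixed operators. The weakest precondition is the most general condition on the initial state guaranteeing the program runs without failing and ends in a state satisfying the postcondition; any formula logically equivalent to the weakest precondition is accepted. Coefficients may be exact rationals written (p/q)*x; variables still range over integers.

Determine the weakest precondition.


Working backward. After the program, the postcondition (t + t + 1 > 6 || t - 5 == cnt - 1) || (2*val + 5 == -5 <==> (1/2)*val + (3*cnt - 2) >= -6) must hold; in canonical form it is 2*t > 5 || t == cnt + 4 || (2*val == -10 <==> 3*cnt + (1/2)*val >= -4).
Before skip: 2*t > 5 || t == cnt + 4 || (2*val == -10 <==> 3*cnt + (1/2)*val >= -4)
Before lim := 3*t - t + 4: 2*t > 5 || t == cnt + 4 || (2*val == -10 <==> 3*cnt + (1/2)*val >= -4)
Then branch requires 2*t > 5 || t == cnt + 4 || (2*val == -10 <==> 3*cnt + (1/2)*val >= -4); else branch requires 4*val > -7 || 2*val == cnt - 2 || (2*val == -10 <==> 3*cnt + (1/2)*val >= -4).
Before the if: ((!(t <= 1)) ==> (2*t > 5 || t == cnt + 4 || (2*val == -10 <==> 3*cnt + (1/2)*val >= -4))) && (t <= 1 ==> (4*val > -7 || 2*val == cnt - 2 || (2*val == -10 <==> 3*cnt + (1/2)*val >= -4)))
Before skip: ((!(t <= 1)) ==> (2*t > 5 || t == cnt + 4 || (2*val == -10 <==> 3*cnt + (1/2)*val >= -4))) && (t <= 1 ==> (4*val > -7 || 2*val == cnt - 2 || (2*val == -10 <==> 3*cnt + (1/2)*val >= -4)))
Before cnt := t + 2: ((!(t <= 1)) ==> (2*t > 5 || (2*val == -10 <==> 3*t + (1/2)*val >= -10))) && (t <= 1 ==> (4*val > -7 || 2*val == t || (2*val == -10 <==> 3*t + (1/2)*val >= -10)))
Answer: WP = ((!(t <= 1)) ==> (2*t > 5 || (2*val == -10 <==> 3*t + (1/2)*val >= -10))) && (t <= 1 ==> (4*val > -7 || 2*val == t || (2*val == -10 <==> 3*t + (1/2)*val >= -10)))


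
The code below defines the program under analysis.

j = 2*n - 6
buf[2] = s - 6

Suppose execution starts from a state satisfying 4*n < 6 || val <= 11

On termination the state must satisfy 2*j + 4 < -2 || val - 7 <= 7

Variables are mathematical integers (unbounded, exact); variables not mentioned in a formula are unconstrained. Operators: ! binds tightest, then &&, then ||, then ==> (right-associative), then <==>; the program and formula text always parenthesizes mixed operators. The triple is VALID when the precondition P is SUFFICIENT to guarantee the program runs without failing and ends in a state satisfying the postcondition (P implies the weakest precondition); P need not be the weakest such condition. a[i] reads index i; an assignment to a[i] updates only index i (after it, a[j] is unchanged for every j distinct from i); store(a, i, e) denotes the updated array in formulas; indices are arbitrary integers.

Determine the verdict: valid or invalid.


Working backward. After the program, the postcondition 2*j + 4 < -2 || val - 7 <= 7 must hold; in canonical form it is 2*j < -6 || val <= 14.
Before buf[2] := s - 6: 2*j < -6 || val <= 14
Before j := 2*n - 6: 4*n < 6 || val <= 14
The weakest precondition is 4*n < 6 || val <= 14.
Check whether 4*n < 6 || val <= 11 implies it.
Every state satisfying the precondition satisfies the weakest precondition: the implication holds.
Answer: valid


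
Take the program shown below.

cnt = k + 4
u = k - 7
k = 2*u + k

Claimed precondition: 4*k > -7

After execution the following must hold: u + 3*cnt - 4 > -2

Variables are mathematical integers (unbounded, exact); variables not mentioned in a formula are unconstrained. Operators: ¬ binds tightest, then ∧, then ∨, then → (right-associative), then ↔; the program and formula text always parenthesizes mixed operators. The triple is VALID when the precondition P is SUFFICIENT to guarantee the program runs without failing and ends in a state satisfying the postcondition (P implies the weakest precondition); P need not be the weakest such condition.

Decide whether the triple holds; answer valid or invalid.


Working backward. After the program, the postcondition u + 3*cnt - 4 > -2 must hold; in canonical form it is 3*cnt + u > 2.
Before k := 2*u + k: 3*cnt + u > 2
Before u := k - 7: 3*cnt + k > 9
Before cnt := k + 4: 4*k > -3
The weakest precondition is 4*k > -3.
Check whether 4*k > -7 implies it.
Countermodel: at the initial state k = -1, the precondition holds but the weakest precondition fails.
Answer: invalid


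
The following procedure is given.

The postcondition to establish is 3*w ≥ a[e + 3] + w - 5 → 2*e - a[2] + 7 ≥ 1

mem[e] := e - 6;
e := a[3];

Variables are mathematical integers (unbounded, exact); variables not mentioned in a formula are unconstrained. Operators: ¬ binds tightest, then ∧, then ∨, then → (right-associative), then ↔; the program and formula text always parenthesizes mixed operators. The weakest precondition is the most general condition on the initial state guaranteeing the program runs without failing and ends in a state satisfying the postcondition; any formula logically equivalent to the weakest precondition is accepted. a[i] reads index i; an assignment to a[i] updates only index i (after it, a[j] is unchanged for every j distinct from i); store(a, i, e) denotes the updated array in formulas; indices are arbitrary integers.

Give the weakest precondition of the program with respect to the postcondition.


Working backward. After the program, the postcondition 3*w ≥ a[e + 3] + w - 5 → 2*e - a[2] + 7 ≥ 1 must hold; in canonical form it is 2*w ≥ a[e + 3] - 5 → 2*e ≥ a[2] - 6.
Before e := a[3]: 2*w ≥ a[a[3] + 3] - 5 → 2*a[3] ≥ a[2] - 6
Before mem[e] := e - 6: 2*w ≥ a[a[3] + 3] - 5 → 2*a[3] ≥ a[2] - 6
Answer: WP = 2*w ≥ a[a[3] + 3] - 5 → 2*a[3] ≥ a[2] - 6
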